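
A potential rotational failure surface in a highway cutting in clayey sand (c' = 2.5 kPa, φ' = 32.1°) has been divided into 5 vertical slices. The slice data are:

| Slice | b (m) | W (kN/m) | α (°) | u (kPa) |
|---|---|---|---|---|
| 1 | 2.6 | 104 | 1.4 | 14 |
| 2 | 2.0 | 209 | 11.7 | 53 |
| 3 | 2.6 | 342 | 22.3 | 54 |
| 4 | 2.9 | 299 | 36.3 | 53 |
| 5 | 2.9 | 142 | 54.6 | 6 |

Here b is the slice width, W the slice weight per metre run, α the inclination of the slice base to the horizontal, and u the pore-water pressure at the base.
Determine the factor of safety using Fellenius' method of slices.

Ordinary method of slices: FS = Σ[c'·Δl_i + (W_i cosα_i − u_i·Δl_i)·tanφ'] / Σ W_i sinα_i, with Δl_i = b_i / cosα_i.
Slice 1: Δl = 2.6/cos1.4° = 2.601 m; N'_1 = 104·cos1.4° − 14·2.601 = 67.6; c'Δl = 6.50; W sinα = 2.5
Slice 2: Δl = 2.0/cos11.7° = 2.042 m; N'_2 = 209·cos11.7° − 53·2.042 = 96.4; c'Δl = 5.11; W sinα = 42.4
Slice 3: Δl = 2.6/cos22.3° = 2.810 m; N'_3 = 342·cos22.3° − 54·2.810 = 164.7; c'Δl = 7.03; W sinα = 129.8
Slice 4: Δl = 2.9/cos36.3° = 3.598 m; N'_4 = 299·cos36.3° − 53·3.598 = 50.3; c'Δl = 9.00; W sinα = 177.0
Slice 5: Δl = 2.9/cos54.6° = 5.006 m; N'_5 = 142·cos54.6° − 6·5.006 = 52.2; c'Δl = 12.52; W sinα = 115.7
Σc'Δl = 40.1 kN/m; ΣN' = 431.1 kN/m; ΣW sinα = 467.5 kN/m
Resisting = 40.1 + 431.1·tan32.1° = 40.1 + 270.4 = 310.6 kN/m
FS = 310.6 / 467.5 = 0.664

FS = 0.66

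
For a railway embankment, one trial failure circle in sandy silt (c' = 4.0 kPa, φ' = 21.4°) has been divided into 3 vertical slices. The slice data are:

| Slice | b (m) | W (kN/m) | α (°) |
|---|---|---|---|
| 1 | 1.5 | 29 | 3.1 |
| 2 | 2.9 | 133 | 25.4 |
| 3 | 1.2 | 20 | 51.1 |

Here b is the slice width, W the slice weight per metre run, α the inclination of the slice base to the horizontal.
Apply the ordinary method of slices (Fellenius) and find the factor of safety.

FS = 1.21

Ordinary method of slices: FS = Σ[c'·Δl_i + (W_i cosα_i)·tanφ'] / Σ W_i sinα_i, with Δl_i = b_i / cosα_i.
Slice 1: Δl = 1.5/cos3.1° = 1.502 m; N'_1 = 29·cos3.1° = 29.0; c'Δl = 6.01; W sinα = 1.6
Slice 2: Δl = 2.9/cos25.4° = 3.210 m; N'_2 = 133·cos25.4° = 120.1; c'Δl = 12.84; W sinα = 57.0
Slice 3: Δl = 1.2/cos51.1° = 1.911 m; N'_3 = 20·cos51.1° = 12.6; c'Δl = 7.64; W sinα = 15.6
Σc'Δl = 26.5 kN/m; ΣN' = 161.7 kN/m; ΣW sinα = 74.2 kN/m
Resisting = 26.5 + 161.7·tan21.4° = 26.5 + 63.4 = 89.8 kN/m
FS = 89.8 / 74.2 = 1.211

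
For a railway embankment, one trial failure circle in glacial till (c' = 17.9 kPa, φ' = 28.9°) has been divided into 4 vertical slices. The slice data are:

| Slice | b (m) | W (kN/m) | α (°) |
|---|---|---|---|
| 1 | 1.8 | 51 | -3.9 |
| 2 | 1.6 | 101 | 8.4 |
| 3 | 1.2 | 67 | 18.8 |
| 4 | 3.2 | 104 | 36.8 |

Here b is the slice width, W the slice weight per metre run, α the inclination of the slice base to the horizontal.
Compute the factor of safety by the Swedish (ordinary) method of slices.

Ordinary method of slices: FS = Σ[c'·Δl_i + (W_i cosα_i)·tanφ'] / Σ W_i sinα_i, with Δl_i = b_i / cosα_i.
Slice 1: Δl = 1.8/cos(-3.9°) = 1.804 m; N'_1 = 51·cos(-3.9°) = 50.9; c'Δl = 32.29; W sinα = -3.5
Slice 2: Δl = 1.6/cos8.4° = 1.617 m; N'_2 = 101·cos8.4° = 99.9; c'Δl = 28.95; W sinα = 14.8
Slice 3: Δl = 1.2/cos18.8° = 1.268 m; N'_3 = 67·cos18.8° = 63.4; c'Δl = 22.69; W sinα = 21.6
Slice 4: Δl = 3.2/cos36.8° = 3.996 m; N'_4 = 104·cos36.8° = 83.3; c'Δl = 71.53; W sinα = 62.3
Σc'Δl = 155.5 kN/m; ΣN' = 297.5 kN/m; ΣW sinα = 95.2 kN/m
Resisting = 155.5 + 297.5·tan28.9° = 155.5 + 164.2 = 319.7 kN/m
FS = 319.7 / 95.2 = 3.359

FS = 3.36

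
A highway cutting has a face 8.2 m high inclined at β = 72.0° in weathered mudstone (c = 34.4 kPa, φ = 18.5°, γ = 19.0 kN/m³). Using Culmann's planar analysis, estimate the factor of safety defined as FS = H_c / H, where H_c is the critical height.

FS = 1.97

H_c = (4c/γ) · sinβ cosφ / [1 − cos(β − φ)]
    = (4·34.4/19.0) · sin72.0°·cos18.5° / [1 − cos53.5°]
    = 7.242 · 0.9019 / 0.4052 = 16.12 m
FS = H_c / H = 16.12 / 8.2 = 1.966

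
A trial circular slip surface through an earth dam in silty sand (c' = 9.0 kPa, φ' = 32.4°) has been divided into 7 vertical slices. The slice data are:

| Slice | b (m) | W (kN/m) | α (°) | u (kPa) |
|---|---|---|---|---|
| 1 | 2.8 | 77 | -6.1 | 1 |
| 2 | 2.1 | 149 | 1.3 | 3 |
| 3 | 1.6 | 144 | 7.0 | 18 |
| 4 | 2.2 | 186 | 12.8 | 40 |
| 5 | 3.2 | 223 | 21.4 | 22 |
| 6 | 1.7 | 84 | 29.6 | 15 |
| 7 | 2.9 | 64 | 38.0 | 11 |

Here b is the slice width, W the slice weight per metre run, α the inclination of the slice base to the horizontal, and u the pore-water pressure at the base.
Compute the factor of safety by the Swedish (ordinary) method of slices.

Ordinary method of slices: FS = Σ[c'·Δl_i + (W_i cosα_i − u_i·Δl_i)·tanφ'] / Σ W_i sinα_i, with Δl_i = b_i / cosα_i.
Slice 1: Δl = 2.8/cos(-6.1°) = 2.816 m; N'_1 = 77·cos(-6.1°) − 1·2.816 = 73.7; c'Δl = 25.34; W sinα = -8.2
Slice 2: Δl = 2.1/cos1.3° = 2.101 m; N'_2 = 149·cos1.3° − 3·2.101 = 142.7; c'Δl = 18.90; W sinα = 3.4
Slice 3: Δl = 1.6/cos7.0° = 1.612 m; N'_3 = 144·cos7.0° − 18·1.612 = 113.9; c'Δl = 14.51; W sinα = 17.5
Slice 4: Δl = 2.2/cos12.8° = 2.256 m; N'_4 = 186·cos12.8° − 40·2.256 = 91.1; c'Δl = 20.30; W sinα = 41.2
Slice 5: Δl = 3.2/cos21.4° = 3.437 m; N'_5 = 223·cos21.4° − 22·3.437 = 132.0; c'Δl = 30.93; W sinα = 81.4
Slice 6: Δl = 1.7/cos29.6° = 1.955 m; N'_6 = 84·cos29.6° − 15·1.955 = 43.7; c'Δl = 17.60; W sinα = 41.5
Slice 7: Δl = 2.9/cos38.0° = 3.680 m; N'_7 = 64·cos38.0° − 11·3.680 = 10.0; c'Δl = 33.12; W sinα = 39.4
Σc'Δl = 160.7 kN/m; ΣN' = 607.1 kN/m; ΣW sinα = 216.2 kN/m
Resisting = 160.7 + 607.1·tan32.4° = 160.7 + 385.3 = 546.0 kN/m
FS = 546.0 / 216.2 = 2.525

FS = 2.53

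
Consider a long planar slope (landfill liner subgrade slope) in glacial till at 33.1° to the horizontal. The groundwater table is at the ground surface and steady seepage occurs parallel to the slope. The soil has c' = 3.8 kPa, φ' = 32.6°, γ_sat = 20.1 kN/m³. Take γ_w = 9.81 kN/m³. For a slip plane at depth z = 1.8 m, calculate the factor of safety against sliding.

With seepage parallel to the slope and the water table at the surface, the effective normal stress on the slip plane uses the buoyant unit weight γ' = γ_sat − γ_w while the driving shear stress uses γ_sat:
FS = [c' + γ' z cos²β tanφ'] / [γ_sat z sinβ cosβ]
γ' = 20.1 − 9.81 = 10.29 kN/m³
Numerator = 3.8 + 10.29·1.8·cos²33.1°·tan32.6° = 3.8 + 10.29·1.8·0.7018·0.6395 = 12.113 kPa
Denominator = 20.1·1.8·sin33.1°·cos33.1° = 20.1·1.8·0.5461·0.8377 = 16.552 kPa
FS = 12.113 / 16.552 = 0.732

FS = 0.73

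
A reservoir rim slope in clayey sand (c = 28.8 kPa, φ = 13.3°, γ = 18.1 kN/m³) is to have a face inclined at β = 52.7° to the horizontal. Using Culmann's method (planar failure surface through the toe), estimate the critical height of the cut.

Culmann's analysis gives the critical failure plane at α_cr = (β + φ)/2 = (52.7 + 13.3)/2 = 33.0°, and the critical height
H_c = (4c/γ) · sinβ cosφ / [1 − cos(β − φ)]
    = (4·28.8/18.1) · sin52.7°·cos13.3° / [1 − cos(39.4°)]
    = 6.365 · 0.7955·0.9732 / [1 − 0.7727]
    = 6.365 · 0.7741 / 0.2273
    = 21.68 m

H_c = 21.68 m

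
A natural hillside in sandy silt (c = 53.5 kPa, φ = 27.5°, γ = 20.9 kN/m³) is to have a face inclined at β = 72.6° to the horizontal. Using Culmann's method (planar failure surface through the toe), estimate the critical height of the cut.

H_c = 29.47 m

Culmann's analysis gives the critical failure plane at α_cr = (β + φ)/2 = (72.6 + 27.5)/2 = 50.0°, and the critical height
H_c = (4c/γ) · sinβ cosφ / [1 − cos(β − φ)]
    = (4·53.5/20.9) · sin72.6°·cos27.5° / [1 − cos(45.1°)]
    = 10.239 · 0.9542·0.8870 / [1 − 0.7059]
    = 10.239 · 0.8464 / 0.2941
    = 29.47 m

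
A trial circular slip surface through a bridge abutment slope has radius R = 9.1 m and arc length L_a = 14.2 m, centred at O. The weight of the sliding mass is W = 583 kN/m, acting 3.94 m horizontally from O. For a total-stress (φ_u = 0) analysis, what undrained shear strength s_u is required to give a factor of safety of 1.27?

s_u = 22.6 kPa

FS = s_u·L_a·R / (W·d), so s_u = FS·W·d / (L_a·R).
s_u = 1.27·583·3.94 / (14.20·9.1) = 2917.2 / 129.22 = 22.58 kPa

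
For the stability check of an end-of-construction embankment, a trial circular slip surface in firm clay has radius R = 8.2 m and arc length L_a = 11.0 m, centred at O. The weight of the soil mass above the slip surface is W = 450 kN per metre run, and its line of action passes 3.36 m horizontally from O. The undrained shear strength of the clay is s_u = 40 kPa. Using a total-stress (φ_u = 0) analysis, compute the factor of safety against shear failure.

Taking moments about the centre O, the resisting moment is provided by the undrained shear strength acting along the arc:
M_R = s_u·L_a·R = 40·11.00·8.2 = 3608.0 kN·m/m
M_D = W·d = 450·3.36 = 1512.0 kN·m/m
FS = M_R / M_D = 3608.0 / 1512.0 = 2.386

FS = 2.39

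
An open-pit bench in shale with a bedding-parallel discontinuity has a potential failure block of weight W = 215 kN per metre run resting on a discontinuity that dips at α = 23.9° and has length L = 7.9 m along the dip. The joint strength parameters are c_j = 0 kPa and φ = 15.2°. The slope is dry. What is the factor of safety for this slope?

Resolving the block weight along and normal to the plane and applying the Mohr–Coulomb strength on the joint:
N' = W cosα = 215·cos23.9° = 196.6 kN/m
Driving force T = W sinα = 215·sin23.9° = 87.1 kN/m
Resisting force R = c_j·L + N'·tanφ = 0·7.9 + 196.6·tan15.2° = 0.0 + 53.4 = 53.4 kN/m
FS = R / T = 53.4 / 87.1 = 0.613

FS = 0.61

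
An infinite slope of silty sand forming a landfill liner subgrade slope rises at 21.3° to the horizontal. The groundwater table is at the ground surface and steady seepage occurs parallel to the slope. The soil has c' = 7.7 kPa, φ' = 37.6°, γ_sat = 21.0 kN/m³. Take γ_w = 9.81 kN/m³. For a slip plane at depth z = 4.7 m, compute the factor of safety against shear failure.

FS = 1.28

With seepage parallel to the slope and the water table at the surface, the effective normal stress on the slip plane uses the buoyant unit weight γ' = γ_sat − γ_w while the driving shear stress uses γ_sat:
FS = [c' + γ' z cos²β tanφ'] / [γ_sat z sinβ cosβ]
γ' = 21.0 − 9.81 = 11.19 kN/m³
Numerator = 7.7 + 11.19·4.7·cos²21.3°·tan37.6° = 7.7 + 11.19·4.7·0.8680·0.7701 = 42.858 kPa
Denominator = 21.0·4.7·sin21.3°·cos21.3° = 21.0·4.7·0.3633·0.9317 = 33.404 kPa
FS = 42.858 / 33.404 = 1.283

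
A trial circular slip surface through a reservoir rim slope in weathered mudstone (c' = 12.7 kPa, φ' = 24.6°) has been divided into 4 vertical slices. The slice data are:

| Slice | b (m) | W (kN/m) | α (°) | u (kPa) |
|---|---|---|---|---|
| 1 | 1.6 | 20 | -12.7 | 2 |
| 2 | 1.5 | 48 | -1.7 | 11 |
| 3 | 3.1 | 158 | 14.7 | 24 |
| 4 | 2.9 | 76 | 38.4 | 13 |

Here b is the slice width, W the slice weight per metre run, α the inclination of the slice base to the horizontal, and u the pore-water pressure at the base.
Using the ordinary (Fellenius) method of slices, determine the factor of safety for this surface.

Ordinary method of slices: FS = Σ[c'·Δl_i + (W_i cosα_i − u_i·Δl_i)·tanφ'] / Σ W_i sinα_i, with Δl_i = b_i / cosα_i.
Slice 1: Δl = 1.6/cos(-12.7°) = 1.640 m; N'_1 = 20·cos(-12.7°) − 2·1.640 = 16.2; c'Δl = 20.83; W sinα = -4.4
Slice 2: Δl = 1.5/cos(-1.7°) = 1.501 m; N'_2 = 48·cos(-1.7°) − 11·1.501 = 31.5; c'Δl = 19.06; W sinα = -1.4
Slice 3: Δl = 3.1/cos14.7° = 3.205 m; N'_3 = 158·cos14.7° − 24·3.205 = 75.9; c'Δl = 40.70; W sinα = 40.1
Slice 4: Δl = 2.9/cos38.4° = 3.700 m; N'_4 = 76·cos38.4° − 13·3.700 = 11.5; c'Δl = 47.00; W sinα = 47.2
Σc'Δl = 127.6 kN/m; ΣN' = 135.1 kN/m; ΣW sinα = 81.5 kN/m
Resisting = 127.6 + 135.1·tan24.6° = 127.6 + 61.8 = 189.4 kN/m
FS = 189.4 / 81.5 = 2.325

FS = 2.32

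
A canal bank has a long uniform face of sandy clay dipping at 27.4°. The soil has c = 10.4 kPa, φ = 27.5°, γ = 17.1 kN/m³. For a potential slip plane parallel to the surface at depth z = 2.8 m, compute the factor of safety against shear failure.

FS = 1.54

For an infinite slope with a slip plane parallel to the surface (no pore pressure): FS = [c + γz cos²β tanφ] / [γz sinβ cosβ].
γz = 17.1·2.8 = 47.88 kN/m²
Numerator = 10.4 + 47.88·cos²27.4°·tan27.5° = 10.4 + 47.88·0.7882·0.5206 = 30.046 kPa
Denominator = 47.88·sin27.4°·cos27.4° = 47.88·0.4602·0.8878 = 19.562 kPa
FS = 30.046 / 19.562 = 1.536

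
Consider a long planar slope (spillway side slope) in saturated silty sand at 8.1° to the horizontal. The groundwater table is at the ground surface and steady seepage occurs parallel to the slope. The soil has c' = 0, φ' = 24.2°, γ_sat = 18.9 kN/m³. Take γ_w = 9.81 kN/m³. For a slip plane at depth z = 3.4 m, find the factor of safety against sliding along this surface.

FS = 1.52

With seepage parallel to the slope and the water table at the surface, the effective normal stress on the slip plane uses the buoyant unit weight γ' = γ_sat − γ_w while the driving shear stress uses γ_sat:
FS = [c' + γ' z cos²β tanφ'] / [γ_sat z sinβ cosβ]
(For c' = 0 this reduces to FS = (γ'/γ_sat)·tanφ'/tanβ.)
γ' = 18.9 − 9.81 = 9.09 kN/m³
Numerator = 0.0 + 9.09·3.4·cos²8.1°·tan24.2° = 0.0 + 9.09·3.4·0.9801·0.4494 = 13.614 kPa
Denominator = 18.9·3.4·sin8.1°·cos8.1° = 18.9·3.4·0.1409·0.9900 = 8.964 kPa
FS = 13.614 / 8.964 = 1.519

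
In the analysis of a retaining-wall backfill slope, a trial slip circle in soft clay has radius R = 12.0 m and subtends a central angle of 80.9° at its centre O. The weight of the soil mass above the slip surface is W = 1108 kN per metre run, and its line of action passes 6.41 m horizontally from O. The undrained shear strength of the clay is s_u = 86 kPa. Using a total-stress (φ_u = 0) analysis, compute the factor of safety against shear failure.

Taking moments about the centre O, the resisting moment is provided by the undrained shear strength acting along the arc:
Arc length L_a = R·θ = 12.0·(80.9°·π/180) = 12.0·1.4120 = 16.94 m
M_R = s_u·L_a·R = 86·16.94·12.0 = 17485.9 kN·m/m
M_D = W·d = 1108·6.41 = 7102.3 kN·m/m
FS = M_R / M_D = 17485.9 / 7102.3 = 2.462

FS = 2.46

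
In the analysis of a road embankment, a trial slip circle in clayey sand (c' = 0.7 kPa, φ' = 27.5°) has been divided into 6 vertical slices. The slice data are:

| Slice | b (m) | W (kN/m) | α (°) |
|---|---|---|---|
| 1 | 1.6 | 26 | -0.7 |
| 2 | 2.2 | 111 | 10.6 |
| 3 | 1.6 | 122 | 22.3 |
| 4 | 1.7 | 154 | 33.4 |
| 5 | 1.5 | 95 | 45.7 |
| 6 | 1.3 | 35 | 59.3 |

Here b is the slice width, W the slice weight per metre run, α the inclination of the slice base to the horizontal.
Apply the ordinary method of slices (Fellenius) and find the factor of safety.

FS = 1.00

Ordinary method of slices: FS = Σ[c'·Δl_i + (W_i cosα_i)·tanφ'] / Σ W_i sinα_i, with Δl_i = b_i / cosα_i.
Slice 1: Δl = 1.6/cos(-0.7°) = 1.600 m; N'_1 = 26·cos(-0.7°) = 26.0; c'Δl = 1.12; W sinα = -0.3
Slice 2: Δl = 2.2/cos10.6° = 2.238 m; N'_2 = 111·cos10.6° = 109.1; c'Δl = 1.57; W sinα = 20.4
Slice 3: Δl = 1.6/cos22.3° = 1.729 m; N'_3 = 122·cos22.3° = 112.9; c'Δl = 1.21; W sinα = 46.3
Slice 4: Δl = 1.7/cos33.4° = 2.036 m; N'_4 = 154·cos33.4° = 128.6; c'Δl = 1.43; W sinα = 84.8
Slice 5: Δl = 1.5/cos45.7° = 2.148 m; N'_5 = 95·cos45.7° = 66.3; c'Δl = 1.50; W sinα = 68.0
Slice 6: Δl = 1.3/cos59.3° = 2.546 m; N'_6 = 35·cos59.3° = 17.9; c'Δl = 1.78; W sinα = 30.1
Σc'Δl = 8.6 kN/m; ΣN' = 460.8 kN/m; ΣW sinα = 249.3 kN/m
Resisting = 8.6 + 460.8·tan27.5° = 8.6 + 239.9 = 248.5 kN/m
FS = 248.5 / 249.3 = 0.997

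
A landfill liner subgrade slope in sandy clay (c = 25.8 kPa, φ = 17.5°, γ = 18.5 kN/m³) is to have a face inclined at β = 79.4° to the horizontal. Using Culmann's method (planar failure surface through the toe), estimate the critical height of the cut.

Culmann's analysis gives the critical failure plane at α_cr = (β + φ)/2 = (79.4 + 17.5)/2 = 48.5°, and the critical height
H_c = (4c/γ) · sinβ cosφ / [1 − cos(β − φ)]
    = (4·25.8/18.5) · sin79.4°·cos17.5° / [1 − cos(61.9°)]
    = 5.578 · 0.9829·0.9537 / [1 − 0.4710]
    = 5.578 · 0.9374 / 0.5290
    = 9.89 m

H_c = 9.89 m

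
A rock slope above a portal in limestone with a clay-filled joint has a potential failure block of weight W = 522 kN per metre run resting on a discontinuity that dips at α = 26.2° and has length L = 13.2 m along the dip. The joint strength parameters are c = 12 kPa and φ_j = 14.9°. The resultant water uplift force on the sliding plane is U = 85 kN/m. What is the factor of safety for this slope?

FS = 1.13

Resolving the block weight along and normal to the plane and applying the Mohr–Coulomb strength on the joint:
N' = W cosα − U = 522·cos26.2° − 85 = 383.4 kN/m
Driving force T = W sinα = 522·sin26.2° = 230.5 kN/m
Resisting force R = c·L + N'·tanφ_j = 12·13.2 + 383.4·tan14.9° = 158.4 + 102.0 = 260.4 kN/m
FS = R / T = 260.4 / 230.5 = 1.130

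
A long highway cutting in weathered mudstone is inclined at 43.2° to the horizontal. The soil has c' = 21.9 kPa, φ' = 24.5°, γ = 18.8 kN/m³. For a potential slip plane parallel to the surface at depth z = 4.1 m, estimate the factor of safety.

For an infinite slope with a slip plane parallel to the surface (no pore pressure): FS = [c' + γz cos²β tanφ'] / [γz sinβ cosβ].
γz = 18.8·4.1 = 77.08 kN/m²
Numerator = 21.9 + 77.08·cos²43.2°·tan24.5° = 21.9 + 77.08·0.5314·0.4557 = 40.567 kPa
Denominator = 77.08·sin43.2°·cos43.2° = 77.08·0.6845·0.7290 = 38.464 kPa
FS = 40.567 / 38.464 = 1.055

FS = 1.05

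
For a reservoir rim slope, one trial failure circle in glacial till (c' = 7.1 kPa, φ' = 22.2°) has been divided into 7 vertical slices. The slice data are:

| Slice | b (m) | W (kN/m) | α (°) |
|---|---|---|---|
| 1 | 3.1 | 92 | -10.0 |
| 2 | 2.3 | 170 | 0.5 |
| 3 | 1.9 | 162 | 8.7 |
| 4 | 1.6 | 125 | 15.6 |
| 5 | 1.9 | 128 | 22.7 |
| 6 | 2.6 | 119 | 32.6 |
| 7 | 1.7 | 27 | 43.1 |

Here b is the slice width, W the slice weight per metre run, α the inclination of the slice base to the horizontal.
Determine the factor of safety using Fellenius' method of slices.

Ordinary method of slices: FS = Σ[c'·Δl_i + (W_i cosα_i)·tanφ'] / Σ W_i sinα_i, with Δl_i = b_i / cosα_i.
Slice 1: Δl = 3.1/cos(-10.0°) = 3.148 m; N'_1 = 92·cos(-10.0°) = 90.6; c'Δl = 22.35; W sinα = -16.0
Slice 2: Δl = 2.3/cos0.5° = 2.300 m; N'_2 = 170·cos0.5° = 170.0; c'Δl = 16.33; W sinα = 1.5
Slice 3: Δl = 1.9/cos8.7° = 1.922 m; N'_3 = 162·cos8.7° = 160.1; c'Δl = 13.65; W sinα = 24.5
Slice 4: Δl = 1.6/cos15.6° = 1.661 m; N'_4 = 125·cos15.6° = 120.4; c'Δl = 11.79; W sinα = 33.6
Slice 5: Δl = 1.9/cos22.7° = 2.060 m; N'_5 = 128·cos22.7° = 118.1; c'Δl = 14.62; W sinα = 49.4
Slice 6: Δl = 2.6/cos32.6° = 3.086 m; N'_6 = 119·cos32.6° = 100.3; c'Δl = 21.91; W sinα = 64.1
Slice 7: Δl = 1.7/cos43.1° = 2.328 m; N'_7 = 27·cos43.1° = 19.7; c'Δl = 16.53; W sinα = 18.4
Σc'Δl = 117.2 kN/m; ΣN' = 779.2 kN/m; ΣW sinα = 175.6 kN/m
Resisting = 117.2 + 779.2·tan22.2° = 117.2 + 318.0 = 435.2 kN/m
FS = 435.2 / 175.6 = 2.478

FS = 2.48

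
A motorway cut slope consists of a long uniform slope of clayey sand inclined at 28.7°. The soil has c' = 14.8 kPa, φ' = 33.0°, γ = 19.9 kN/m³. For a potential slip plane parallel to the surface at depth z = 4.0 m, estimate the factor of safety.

For an infinite slope with a slip plane parallel to the surface (no pore pressure): FS = [c' + γz cos²β tanφ'] / [γz sinβ cosβ].
γz = 19.9·4.0 = 79.60 kN/m²
Numerator = 14.8 + 79.60·cos²28.7°·tan33.0° = 14.8 + 79.60·0.7694·0.6494 = 54.572 kPa
Denominator = 79.60·sin28.7°·cos28.7° = 79.60·0.4802·0.8771 = 33.530 kPa
FS = 54.572 / 33.530 = 1.628

FS = 1.63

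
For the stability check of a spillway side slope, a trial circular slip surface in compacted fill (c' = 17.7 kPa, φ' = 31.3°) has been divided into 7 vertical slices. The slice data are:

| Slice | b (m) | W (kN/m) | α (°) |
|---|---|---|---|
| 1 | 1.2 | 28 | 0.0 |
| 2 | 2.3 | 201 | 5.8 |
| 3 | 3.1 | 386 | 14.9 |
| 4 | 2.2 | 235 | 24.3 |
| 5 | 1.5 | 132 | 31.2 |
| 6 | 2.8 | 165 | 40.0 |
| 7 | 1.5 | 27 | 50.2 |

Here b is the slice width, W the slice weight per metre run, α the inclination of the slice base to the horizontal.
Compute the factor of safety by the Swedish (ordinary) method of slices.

Ordinary method of slices: FS = Σ[c'·Δl_i + (W_i cosα_i)·tanφ'] / Σ W_i sinα_i, with Δl_i = b_i / cosα_i.
Slice 1: Δl = 1.2/cos0.0° = 1.200 m; N'_1 = 28·cos0.0° = 28.0; c'Δl = 21.24; W sinα = 0.0
Slice 2: Δl = 2.3/cos5.8° = 2.312 m; N'_2 = 201·cos5.8° = 200.0; c'Δl = 40.92; W sinα = 20.3
Slice 3: Δl = 3.1/cos14.9° = 3.208 m; N'_3 = 386·cos14.9° = 373.0; c'Δl = 56.78; W sinα = 99.3
Slice 4: Δl = 2.2/cos24.3° = 2.414 m; N'_4 = 235·cos24.3° = 214.2; c'Δl = 42.73; W sinα = 96.7
Slice 5: Δl = 1.5/cos31.2° = 1.754 m; N'_5 = 132·cos31.2° = 112.9; c'Δl = 31.04; W sinα = 68.4
Slice 6: Δl = 2.8/cos40.0° = 3.655 m; N'_6 = 165·cos40.0° = 126.4; c'Δl = 64.70; W sinα = 106.1
Slice 7: Δl = 1.5/cos50.2° = 2.343 m; N'_7 = 27·cos50.2° = 17.3; c'Δl = 41.48; W sinα = 20.7
Σc'Δl = 298.9 kN/m; ΣN' = 1071.8 kN/m; ΣW sinα = 411.5 kN/m
Resisting = 298.9 + 1071.8·tan31.3° = 298.9 + 651.6 = 950.5 kN/m
FS = 950.5 / 411.5 = 2.310

FS = 2.31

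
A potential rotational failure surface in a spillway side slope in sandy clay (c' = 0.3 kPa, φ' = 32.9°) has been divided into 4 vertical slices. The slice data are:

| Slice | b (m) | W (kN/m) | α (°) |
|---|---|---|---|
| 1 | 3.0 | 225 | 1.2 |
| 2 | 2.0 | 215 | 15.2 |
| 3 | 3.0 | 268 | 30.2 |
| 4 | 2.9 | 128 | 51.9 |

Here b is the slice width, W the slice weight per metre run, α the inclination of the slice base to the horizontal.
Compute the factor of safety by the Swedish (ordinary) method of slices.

Ordinary method of slices: FS = Σ[c'·Δl_i + (W_i cosα_i)·tanφ'] / Σ W_i sinα_i, with Δl_i = b_i / cosα_i.
Slice 1: Δl = 3.0/cos1.2° = 3.001 m; N'_1 = 225·cos1.2° = 225.0; c'Δl = 0.90; W sinα = 4.7
Slice 2: Δl = 2.0/cos15.2° = 2.073 m; N'_2 = 215·cos15.2° = 207.5; c'Δl = 0.62; W sinα = 56.4
Slice 3: Δl = 3.0/cos30.2° = 3.471 m; N'_3 = 268·cos30.2° = 231.6; c'Δl = 1.04; W sinα = 134.8
Slice 4: Δl = 2.9/cos51.9° = 4.700 m; N'_4 = 128·cos51.9° = 79.0; c'Δl = 1.41; W sinα = 100.7
Σc'Δl = 4.0 kN/m; ΣN' = 743.0 kN/m; ΣW sinα = 296.6 kN/m
Resisting = 4.0 + 743.0·tan32.9° = 4.0 + 480.7 = 484.7 kN/m
FS = 484.7 / 296.6 = 1.634

FS = 1.63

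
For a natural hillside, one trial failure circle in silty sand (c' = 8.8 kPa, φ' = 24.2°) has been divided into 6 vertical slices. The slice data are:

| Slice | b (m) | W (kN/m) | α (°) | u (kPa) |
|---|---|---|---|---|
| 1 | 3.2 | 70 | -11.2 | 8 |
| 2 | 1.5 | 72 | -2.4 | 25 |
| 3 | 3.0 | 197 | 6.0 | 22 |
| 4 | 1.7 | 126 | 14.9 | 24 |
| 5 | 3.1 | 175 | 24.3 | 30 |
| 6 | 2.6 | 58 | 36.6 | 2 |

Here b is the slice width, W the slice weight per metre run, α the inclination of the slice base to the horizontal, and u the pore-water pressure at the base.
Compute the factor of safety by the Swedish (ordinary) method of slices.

FS = 2.20

Ordinary method of slices: FS = Σ[c'·Δl_i + (W_i cosα_i − u_i·Δl_i)·tanφ'] / Σ W_i sinα_i, with Δl_i = b_i / cosα_i.
Slice 1: Δl = 3.2/cos(-11.2°) = 3.262 m; N'_1 = 70·cos(-11.2°) − 8·3.262 = 42.6; c'Δl = 28.71; W sinα = -13.6
Slice 2: Δl = 1.5/cos(-2.4°) = 1.501 m; N'_2 = 72·cos(-2.4°) − 25·1.501 = 34.4; c'Δl = 13.21; W sinα = -3.0
Slice 3: Δl = 3.0/cos6.0° = 3.017 m; N'_3 = 197·cos6.0° − 22·3.017 = 129.6; c'Δl = 26.55; W sinα = 20.6
Slice 4: Δl = 1.7/cos14.9° = 1.759 m; N'_4 = 126·cos14.9° − 24·1.759 = 79.5; c'Δl = 15.48; W sinα = 32.4
Slice 5: Δl = 3.1/cos24.3° = 3.401 m; N'_5 = 175·cos24.3° − 30·3.401 = 57.5; c'Δl = 29.93; W sinα = 72.0
Slice 6: Δl = 2.6/cos36.6° = 3.239 m; N'_6 = 58·cos36.6° − 2·3.239 = 40.1; c'Δl = 28.50; W sinα = 34.6
Σc'Δl = 142.4 kN/m; ΣN' = 383.6 kN/m; ΣW sinα = 143.0 kN/m
Resisting = 142.4 + 383.6·tan24.2° = 142.4 + 172.4 = 314.8 kN/m
FS = 314.8 / 143.0 = 2.202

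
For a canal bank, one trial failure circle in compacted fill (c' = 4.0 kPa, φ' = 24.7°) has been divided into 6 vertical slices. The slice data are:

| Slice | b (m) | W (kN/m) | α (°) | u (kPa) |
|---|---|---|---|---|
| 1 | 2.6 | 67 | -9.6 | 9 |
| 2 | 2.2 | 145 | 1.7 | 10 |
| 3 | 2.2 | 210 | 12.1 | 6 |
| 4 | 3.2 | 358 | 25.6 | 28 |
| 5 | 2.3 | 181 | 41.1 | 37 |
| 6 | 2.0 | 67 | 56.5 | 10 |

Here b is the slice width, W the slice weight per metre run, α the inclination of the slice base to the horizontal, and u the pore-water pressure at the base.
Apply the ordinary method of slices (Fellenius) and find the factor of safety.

Ordinary method of slices: FS = Σ[c'·Δl_i + (W_i cosα_i − u_i·Δl_i)·tanφ'] / Σ W_i sinα_i, with Δl_i = b_i / cosα_i.
Slice 1: Δl = 2.6/cos(-9.6°) = 2.637 m; N'_1 = 67·cos(-9.6°) − 9·2.637 = 42.3; c'Δl = 10.55; W sinα = -11.2
Slice 2: Δl = 2.2/cos1.7° = 2.201 m; N'_2 = 145·cos1.7° − 10·2.201 = 122.9; c'Δl = 8.80; W sinα = 4.3
Slice 3: Δl = 2.2/cos12.1° = 2.250 m; N'_3 = 210·cos12.1° − 6·2.250 = 191.8; c'Δl = 9.00; W sinα = 44.0
Slice 4: Δl = 3.2/cos25.6° = 3.548 m; N'_4 = 358·cos25.6° − 28·3.548 = 223.5; c'Δl = 14.19; W sinα = 154.7
Slice 5: Δl = 2.3/cos41.1° = 3.052 m; N'_5 = 181·cos41.1° − 37·3.052 = 23.5; c'Δl = 12.21; W sinα = 119.0
Slice 6: Δl = 2.0/cos56.5° = 3.624 m; N'_6 = 67·cos56.5° − 10·3.624 = 0.7; c'Δl = 14.49; W sinα = 55.9
Σc'Δl = 69.2 kN/m; ΣN' = 604.8 kN/m; ΣW sinα = 366.7 kN/m
Resisting = 69.2 + 604.8·tan24.7° = 69.2 + 278.2 = 347.4 kN/m
FS = 347.4 / 366.7 = 0.947

FS = 0.95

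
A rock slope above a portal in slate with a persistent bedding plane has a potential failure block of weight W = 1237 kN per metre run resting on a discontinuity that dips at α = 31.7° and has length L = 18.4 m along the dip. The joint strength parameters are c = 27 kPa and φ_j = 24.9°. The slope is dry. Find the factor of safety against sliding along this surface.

Resolving the block weight along and normal to the plane and applying the Mohr–Coulomb strength on the joint:
N' = W cosα = 1237·cos31.7° = 1052.5 kN/m
Driving force T = W sinα = 1237·sin31.7° = 650.0 kN/m
Resisting force R = c·L + N'·tanφ_j = 27·18.4 + 1052.5·tan24.9° = 496.8 + 488.5 = 985.3 kN/m
FS = R / T = 985.3 / 650.0 = 1.516

FS = 1.52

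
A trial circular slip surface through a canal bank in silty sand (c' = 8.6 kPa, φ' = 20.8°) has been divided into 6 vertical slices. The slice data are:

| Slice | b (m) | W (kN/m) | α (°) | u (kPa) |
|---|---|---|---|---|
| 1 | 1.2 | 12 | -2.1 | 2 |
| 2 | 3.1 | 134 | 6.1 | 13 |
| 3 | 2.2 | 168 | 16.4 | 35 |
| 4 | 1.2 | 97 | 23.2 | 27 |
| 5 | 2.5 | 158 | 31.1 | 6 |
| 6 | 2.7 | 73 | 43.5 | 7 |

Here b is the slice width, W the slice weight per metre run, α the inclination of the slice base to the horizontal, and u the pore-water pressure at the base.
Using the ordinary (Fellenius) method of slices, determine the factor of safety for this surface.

Ordinary method of slices: FS = Σ[c'·Δl_i + (W_i cosα_i − u_i·Δl_i)·tanφ'] / Σ W_i sinα_i, with Δl_i = b_i / cosα_i.
Slice 1: Δl = 1.2/cos(-2.1°) = 1.201 m; N'_1 = 12·cos(-2.1°) − 2·1.201 = 9.6; c'Δl = 10.33; W sinα = -0.4
Slice 2: Δl = 3.1/cos6.1° = 3.118 m; N'_2 = 134·cos6.1° − 13·3.118 = 92.7; c'Δl = 26.81; W sinα = 14.2
Slice 3: Δl = 2.2/cos16.4° = 2.293 m; N'_3 = 168·cos16.4° − 35·2.293 = 80.9; c'Δl = 19.72; W sinα = 47.4
Slice 4: Δl = 1.2/cos23.2° = 1.306 m; N'_4 = 97·cos23.2° − 27·1.306 = 53.9; c'Δl = 11.23; W sinα = 38.2
Slice 5: Δl = 2.5/cos31.1° = 2.920 m; N'_5 = 158·cos31.1° − 6·2.920 = 117.8; c'Δl = 25.11; W sinα = 81.6
Slice 6: Δl = 2.7/cos43.5° = 3.722 m; N'_6 = 73·cos43.5° − 7·3.722 = 26.9; c'Δl = 32.01; W sinα = 50.2
Σc'Δl = 125.2 kN/m; ΣN' = 381.8 kN/m; ΣW sinα = 231.3 kN/m
Resisting = 125.2 + 381.8·tan20.8° = 125.2 + 145.0 = 270.2 kN/m
FS = 270.2 / 231.3 = 1.168

FS = 1.17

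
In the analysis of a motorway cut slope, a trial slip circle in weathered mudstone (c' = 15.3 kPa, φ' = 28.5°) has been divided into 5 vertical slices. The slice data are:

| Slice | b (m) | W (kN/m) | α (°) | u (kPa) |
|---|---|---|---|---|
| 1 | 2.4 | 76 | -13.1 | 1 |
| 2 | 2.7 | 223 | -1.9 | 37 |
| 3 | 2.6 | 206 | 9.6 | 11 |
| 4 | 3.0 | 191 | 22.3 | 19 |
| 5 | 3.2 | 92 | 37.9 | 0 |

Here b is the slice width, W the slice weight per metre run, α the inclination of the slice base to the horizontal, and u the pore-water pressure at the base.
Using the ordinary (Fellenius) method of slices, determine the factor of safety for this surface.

FS = 3.84

Ordinary method of slices: FS = Σ[c'·Δl_i + (W_i cosα_i − u_i·Δl_i)·tanφ'] / Σ W_i sinα_i, with Δl_i = b_i / cosα_i.
Slice 1: Δl = 2.4/cos(-13.1°) = 2.464 m; N'_1 = 76·cos(-13.1°) − 1·2.464 = 71.6; c'Δl = 37.70; W sinα = -17.2
Slice 2: Δl = 2.7/cos(-1.9°) = 2.701 m; N'_2 = 223·cos(-1.9°) − 37·2.701 = 122.9; c'Δl = 41.33; W sinα = -7.4
Slice 3: Δl = 2.6/cos9.6° = 2.637 m; N'_3 = 206·cos9.6° − 11·2.637 = 174.1; c'Δl = 40.34; W sinα = 34.4
Slice 4: Δl = 3.0/cos22.3° = 3.243 m; N'_4 = 191·cos22.3° − 19·3.243 = 115.1; c'Δl = 49.61; W sinα = 72.5
Slice 5: Δl = 3.2/cos37.9° = 4.055 m; N'_5 = 92·cos37.9° − 0·4.055 = 72.6; c'Δl = 62.05; W sinα = 56.5
Σc'Δl = 231.0 kN/m; ΣN' = 556.3 kN/m; ΣW sinα = 138.7 kN/m
Resisting = 231.0 + 556.3·tan28.5° = 231.0 + 302.0 = 533.1 kN/m
FS = 533.1 / 138.7 = 3.843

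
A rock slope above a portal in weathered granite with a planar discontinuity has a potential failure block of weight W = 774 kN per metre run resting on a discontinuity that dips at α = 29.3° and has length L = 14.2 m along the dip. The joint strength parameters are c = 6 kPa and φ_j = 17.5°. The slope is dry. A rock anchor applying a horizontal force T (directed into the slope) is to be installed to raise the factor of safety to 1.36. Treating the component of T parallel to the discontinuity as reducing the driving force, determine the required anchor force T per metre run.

T = 162 kN/m

Resolving forces along and normal to the sliding plane, with the horizontal anchor force T adding T·sinα to the effective normal force and T·cosα acting up the plane against the driving force:
FS = [cL + (W cosα + T sinα) tanφ_j] / [W sinα − T cosα]
Without the anchor: N' = 675.0 kN/m, driving T_d = 378.8 kN/m, resisting R = 6·14.2 + 675.0·tan17.5° = 298.0 kN/m, FS = 0.79.
Setting FS = 1.36 and solving for T:
1.36·(378.8 − T cos29.3°) = 298.0 + T sin29.3°·tan17.5°
T·(sin29.3°·tan17.5° + 1.36·cos29.3°) = 1.36·378.8 − 298.0
T·(0.4894·0.3153 + 1.36·0.8721) = 515.1 − 298.0 = 217.1
T·1.3403 = 217.1
T = 162.0 kN/m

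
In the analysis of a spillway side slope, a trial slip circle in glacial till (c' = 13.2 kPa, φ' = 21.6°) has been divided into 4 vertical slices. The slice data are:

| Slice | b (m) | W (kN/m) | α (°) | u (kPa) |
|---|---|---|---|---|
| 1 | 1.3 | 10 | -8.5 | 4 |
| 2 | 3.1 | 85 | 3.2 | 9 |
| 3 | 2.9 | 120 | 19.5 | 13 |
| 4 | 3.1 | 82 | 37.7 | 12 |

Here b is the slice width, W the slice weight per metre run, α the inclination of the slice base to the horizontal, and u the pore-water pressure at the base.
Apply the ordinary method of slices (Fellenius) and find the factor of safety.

FS = 2.26

Ordinary method of slices: FS = Σ[c'·Δl_i + (W_i cosα_i − u_i·Δl_i)·tanφ'] / Σ W_i sinα_i, with Δl_i = b_i / cosα_i.
Slice 1: Δl = 1.3/cos(-8.5°) = 1.314 m; N'_1 = 10·cos(-8.5°) − 4·1.314 = 4.6; c'Δl = 17.35; W sinα = -1.5
Slice 2: Δl = 3.1/cos3.2° = 3.105 m; N'_2 = 85·cos3.2° − 9·3.105 = 56.9; c'Δl = 40.98; W sinα = 4.7
Slice 3: Δl = 2.9/cos19.5° = 3.076 m; N'_3 = 120·cos19.5° − 13·3.076 = 73.1; c'Δl = 40.61; W sinα = 40.1
Slice 4: Δl = 3.1/cos37.7° = 3.918 m; N'_4 = 82·cos37.7° − 12·3.918 = 17.9; c'Δl = 51.72; W sinα = 50.1
Σc'Δl = 150.7 kN/m; ΣN' = 152.5 kN/m; ΣW sinα = 93.5 kN/m
Resisting = 150.7 + 152.5·tan21.6° = 150.7 + 60.4 = 211.1 kN/m
FS = 211.1 / 93.5 = 2.258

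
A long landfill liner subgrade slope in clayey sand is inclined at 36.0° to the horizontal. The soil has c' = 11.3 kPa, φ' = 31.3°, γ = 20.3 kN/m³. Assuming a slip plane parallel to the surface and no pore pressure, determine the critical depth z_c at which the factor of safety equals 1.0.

z_c = 7.18 m

Setting FS = 1.00 in FS = [c' + γz cos²β tanφ'] / [γz sinβ cosβ] and solving for z:
z = c' / [γ cosβ (FS·sinβ − cosβ·tanφ')]
  = 11.3 / [20.3·cos36.0°·(1.00·sin36.0° − cos36.0°·tan31.3°)]
  = 11.3 / [20.3·0.8090·(1.00·0.5878 − 0.8090·0.6080)]
  = 11.3 / 1.5749 = 7.175 m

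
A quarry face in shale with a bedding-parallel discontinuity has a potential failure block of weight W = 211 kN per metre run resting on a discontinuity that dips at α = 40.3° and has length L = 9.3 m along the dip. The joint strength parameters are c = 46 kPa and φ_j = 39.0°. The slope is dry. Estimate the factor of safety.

Resolving the block weight along and normal to the plane and applying the Mohr–Coulomb strength on the joint:
N' = W cosα = 211·cos40.3° = 160.9 kN/m
Driving force T = W sinα = 211·sin40.3° = 136.5 kN/m
Resisting force R = c·L + N'·tanφ_j = 46·9.3 + 160.9·tan39.0° = 427.8 + 130.3 = 558.1 kN/m
FS = R / T = 558.1 / 136.5 = 4.090

FS = 4.09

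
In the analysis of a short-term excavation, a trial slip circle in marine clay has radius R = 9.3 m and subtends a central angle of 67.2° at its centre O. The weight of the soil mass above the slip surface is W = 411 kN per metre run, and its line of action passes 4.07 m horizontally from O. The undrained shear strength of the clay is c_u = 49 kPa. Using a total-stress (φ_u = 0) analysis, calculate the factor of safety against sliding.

Taking moments about the centre O, the resisting moment is provided by the undrained shear strength acting along the arc:
Arc length L_a = R·θ = 9.3·(67.2°·π/180) = 9.3·1.1729 = 10.91 m
M_R = c_u·L_a·R = 49·10.91·9.3 = 4970.6 kN·m/m
M_D = W·d = 411·4.07 = 1672.8 kN·m/m
FS = M_R / M_D = 4970.6 / 1672.8 = 2.971

FS = 2.97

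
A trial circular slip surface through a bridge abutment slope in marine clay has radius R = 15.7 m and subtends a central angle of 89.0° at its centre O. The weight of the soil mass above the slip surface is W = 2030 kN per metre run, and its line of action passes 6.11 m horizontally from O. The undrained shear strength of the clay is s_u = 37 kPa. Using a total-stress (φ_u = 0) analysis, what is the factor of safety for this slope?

Taking moments about the centre O, the resisting moment is provided by the undrained shear strength acting along the arc:
Arc length L_a = R·θ = 15.7·(89.0°·π/180) = 15.7·1.5533 = 24.39 m
M_R = s_u·L_a·R = 37·24.39·15.7 = 14166.7 kN·m/m
M_D = W·d = 2030·6.11 = 12403.3 kN·m/m
FS = M_R / M_D = 14166.7 / 12403.3 = 1.142

FS = 1.14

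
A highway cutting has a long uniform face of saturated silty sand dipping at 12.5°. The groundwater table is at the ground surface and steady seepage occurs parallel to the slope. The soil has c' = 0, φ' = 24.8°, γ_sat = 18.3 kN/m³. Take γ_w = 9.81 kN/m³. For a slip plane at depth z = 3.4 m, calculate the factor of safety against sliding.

FS = 0.97

With seepage parallel to the slope and the water table at the surface, the effective normal stress on the slip plane uses the buoyant unit weight γ' = γ_sat − γ_w while the driving shear stress uses γ_sat:
FS = [c' + γ' z cos²β tanφ'] / [γ_sat z sinβ cosβ]
(For c' = 0 this reduces to FS = (γ'/γ_sat)·tanφ'/tanβ.)
γ' = 18.3 − 9.81 = 8.49 kN/m³
Numerator = 0.0 + 8.49·3.4·cos²12.5°·tan24.8° = 0.0 + 8.49·3.4·0.9532·0.4621 = 12.713 kPa
Denominator = 18.3·3.4·sin12.5°·cos12.5° = 18.3·3.4·0.2164·0.9763 = 13.148 kPa
FS = 12.713 / 13.148 = 0.967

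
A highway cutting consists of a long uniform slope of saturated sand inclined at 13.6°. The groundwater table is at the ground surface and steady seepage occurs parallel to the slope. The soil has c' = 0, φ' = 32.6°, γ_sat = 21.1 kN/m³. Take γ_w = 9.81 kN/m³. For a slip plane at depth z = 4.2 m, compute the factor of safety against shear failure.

With seepage parallel to the slope and the water table at the surface, the effective normal stress on the slip plane uses the buoyant unit weight γ' = γ_sat − γ_w while the driving shear stress uses γ_sat:
FS = [c' + γ' z cos²β tanφ'] / [γ_sat z sinβ cosβ]
(For c' = 0 this reduces to FS = (γ'/γ_sat)·tanφ'/tanβ.)
γ' = 21.1 − 9.81 = 11.29 kN/m³
Numerator = 0.0 + 11.29·4.2·cos²13.6°·tan32.6° = 0.0 + 11.29·4.2·0.9447·0.6395 = 28.648 kPa
Denominator = 21.1·4.2·sin13.6°·cos13.6° = 21.1·4.2·0.2351·0.9720 = 20.254 kPa
FS = 28.648 / 20.254 = 1.414

FS = 1.41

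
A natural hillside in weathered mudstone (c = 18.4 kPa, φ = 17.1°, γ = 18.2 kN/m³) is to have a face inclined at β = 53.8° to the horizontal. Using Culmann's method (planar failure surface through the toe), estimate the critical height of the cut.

H_c = 15.73 m

Culmann's analysis gives the critical failure plane at α_cr = (β + φ)/2 = (53.8 + 17.1)/2 = 35.5°, and the critical height
H_c = (4c/γ) · sinβ cosφ / [1 − cos(β − φ)]
    = (4·18.4/18.2) · sin53.8°·cos17.1° / [1 − cos(36.7°)]
    = 4.044 · 0.8070·0.9558 / [1 − 0.8018]
    = 4.044 · 0.7713 / 0.1982
    = 15.73 m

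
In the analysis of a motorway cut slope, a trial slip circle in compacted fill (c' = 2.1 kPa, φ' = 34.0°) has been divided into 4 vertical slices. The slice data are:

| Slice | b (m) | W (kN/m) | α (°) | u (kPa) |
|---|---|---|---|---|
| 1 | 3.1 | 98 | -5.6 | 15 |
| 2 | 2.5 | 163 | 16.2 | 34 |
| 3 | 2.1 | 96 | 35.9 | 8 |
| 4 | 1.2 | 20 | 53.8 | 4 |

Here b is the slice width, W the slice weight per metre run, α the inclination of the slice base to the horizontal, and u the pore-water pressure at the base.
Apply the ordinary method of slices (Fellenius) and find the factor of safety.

Ordinary method of slices: FS = Σ[c'·Δl_i + (W_i cosα_i − u_i·Δl_i)·tanφ'] / Σ W_i sinα_i, with Δl_i = b_i / cosα_i.
Slice 1: Δl = 3.1/cos(-5.6°) = 3.115 m; N'_1 = 98·cos(-5.6°) − 15·3.115 = 50.8; c'Δl = 6.54; W sinα = -9.6
Slice 2: Δl = 2.5/cos16.2° = 2.603 m; N'_2 = 163·cos16.2° − 34·2.603 = 68.0; c'Δl = 5.47; W sinα = 45.5
Slice 3: Δl = 2.1/cos35.9° = 2.592 m; N'_3 = 96·cos35.9° − 8·2.592 = 57.0; c'Δl = 5.44; W sinα = 56.3
Slice 4: Δl = 1.2/cos53.8° = 2.032 m; N'_4 = 20·cos53.8° − 4·2.032 = 3.7; c'Δl = 4.27; W sinα = 16.1
Σc'Δl = 21.7 kN/m; ΣN' = 179.5 kN/m; ΣW sinα = 108.3 kN/m
Resisting = 21.7 + 179.5·tan34.0° = 21.7 + 121.1 = 142.8 kN/m
FS = 142.8 / 108.3 = 1.318

FS = 1.32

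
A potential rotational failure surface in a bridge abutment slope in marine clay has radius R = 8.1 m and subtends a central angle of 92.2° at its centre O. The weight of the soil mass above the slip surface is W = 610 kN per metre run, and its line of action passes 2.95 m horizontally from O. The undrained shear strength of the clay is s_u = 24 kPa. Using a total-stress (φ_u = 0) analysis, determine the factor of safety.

FS = 1.41

Taking moments about the centre O, the resisting moment is provided by the undrained shear strength acting along the arc:
Arc length L_a = R·θ = 8.1·(92.2°·π/180) = 8.1·1.6092 = 13.03 m
M_R = s_u·L_a·R = 24·13.03·8.1 = 2533.9 kN·m/m
M_D = W·d = 610·2.95 = 1799.5 kN·m/m
FS = M_R / M_D = 2533.9 / 1799.5 = 1.408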